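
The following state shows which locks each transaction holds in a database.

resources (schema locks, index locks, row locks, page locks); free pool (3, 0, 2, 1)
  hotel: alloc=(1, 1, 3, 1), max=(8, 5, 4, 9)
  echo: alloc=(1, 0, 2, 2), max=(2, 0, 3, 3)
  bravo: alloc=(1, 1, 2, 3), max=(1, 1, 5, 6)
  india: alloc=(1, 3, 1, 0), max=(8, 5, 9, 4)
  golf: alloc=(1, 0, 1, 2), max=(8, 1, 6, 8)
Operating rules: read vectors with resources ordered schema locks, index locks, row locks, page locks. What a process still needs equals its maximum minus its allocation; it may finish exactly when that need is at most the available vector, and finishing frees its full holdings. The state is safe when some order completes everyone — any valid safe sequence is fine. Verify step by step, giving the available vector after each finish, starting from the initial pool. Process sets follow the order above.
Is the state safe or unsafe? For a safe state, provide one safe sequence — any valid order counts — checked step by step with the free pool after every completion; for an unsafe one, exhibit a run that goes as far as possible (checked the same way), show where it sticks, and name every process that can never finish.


UNSAFE.
Key observation: no order helps: past echo, bravo, the free pool tops out at (5, 1, 6, 6), below what each blocked process needs in schema locks.
The run echo, bravo cannot be extended any further. Walking it through:
  pool = (3, 0, 2, 1)
  echo needs (1, 0, 1, 1) <= (3, 0, 2, 1) -> finishes; pool += (1, 0, 2, 2) = (4, 0, 4, 3)
  bravo needs (0, 0, 3, 3) <= (4, 0, 4, 3) -> finishes; pool += (1, 1, 2, 3) = (5, 1, 6, 6)
  hotel cannot run: need (7, 4, 1, 8) vs free (5, 1, 6, 6) (insufficient schema locks, index locks and page locks)
  india cannot run: need (7, 2, 8, 4) vs free (5, 1, 6, 6) (insufficient schema locks, index locks and row locks)
  golf cannot run: need (7, 1, 5, 6) vs free (5, 1, 6, 6) (insufficient schema locks)
Never able to finish: hotel, india and golf.


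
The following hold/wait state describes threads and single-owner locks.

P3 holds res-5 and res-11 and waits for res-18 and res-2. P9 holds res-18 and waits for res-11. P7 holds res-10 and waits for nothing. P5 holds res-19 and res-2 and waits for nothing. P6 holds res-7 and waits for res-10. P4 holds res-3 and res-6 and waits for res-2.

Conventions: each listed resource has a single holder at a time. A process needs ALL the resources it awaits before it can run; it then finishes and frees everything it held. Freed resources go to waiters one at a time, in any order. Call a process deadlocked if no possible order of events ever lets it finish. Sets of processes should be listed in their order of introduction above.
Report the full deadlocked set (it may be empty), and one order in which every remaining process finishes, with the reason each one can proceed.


The deadlocked set is P3 and P9.
Key observation: the knot is the closed ring of waits P3 -> P9 -> P3; no other process is dragged down with it.
The rest can finish in the order P7, P6, P5, P4.
Verifying each step:
  P7: no waits; runs immediately, freeing res-10
  P6: everything it awaited (res-10) is free; runs, freeing res-7
  P5: no waits; runs immediately, freeing res-19 and res-2
  P4: everything it awaited (res-2) is free; runs, freeing res-3 and res-6


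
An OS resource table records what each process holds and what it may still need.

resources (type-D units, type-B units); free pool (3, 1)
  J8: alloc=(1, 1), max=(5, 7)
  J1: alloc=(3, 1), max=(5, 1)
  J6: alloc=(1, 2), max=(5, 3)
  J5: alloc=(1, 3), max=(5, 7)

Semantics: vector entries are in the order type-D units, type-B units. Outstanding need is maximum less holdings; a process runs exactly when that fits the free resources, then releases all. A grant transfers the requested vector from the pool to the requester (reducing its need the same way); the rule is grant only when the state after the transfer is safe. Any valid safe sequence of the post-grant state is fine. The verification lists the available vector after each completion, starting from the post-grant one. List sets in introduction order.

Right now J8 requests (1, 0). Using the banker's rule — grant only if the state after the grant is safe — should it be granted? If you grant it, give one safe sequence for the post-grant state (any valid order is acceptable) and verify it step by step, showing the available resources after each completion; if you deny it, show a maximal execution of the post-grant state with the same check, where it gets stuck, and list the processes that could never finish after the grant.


GRANT: granting preserves safety; a valid post-grant sequence is J1, J6, J5, J8.
Key observation: post-grant, (2, 1) remains, and an order beginning with J1 completes everyone.
Step-by-step check of the post-grant state:
  pool = (2, 1)
  run J1 (needs (2, 0), free (2, 1)); after release of (3, 1) the pool is (5, 2)
  run J6 (needs (4, 1), free (5, 2)); after release of (1, 2) the pool is (6, 4)
  run J5 (needs (4, 4), free (6, 4)); after release of (1, 3) the pool is (7, 7)
  run J8 (needs (3, 6), free (7, 7)); after release of (2, 1) the pool is (9, 8)


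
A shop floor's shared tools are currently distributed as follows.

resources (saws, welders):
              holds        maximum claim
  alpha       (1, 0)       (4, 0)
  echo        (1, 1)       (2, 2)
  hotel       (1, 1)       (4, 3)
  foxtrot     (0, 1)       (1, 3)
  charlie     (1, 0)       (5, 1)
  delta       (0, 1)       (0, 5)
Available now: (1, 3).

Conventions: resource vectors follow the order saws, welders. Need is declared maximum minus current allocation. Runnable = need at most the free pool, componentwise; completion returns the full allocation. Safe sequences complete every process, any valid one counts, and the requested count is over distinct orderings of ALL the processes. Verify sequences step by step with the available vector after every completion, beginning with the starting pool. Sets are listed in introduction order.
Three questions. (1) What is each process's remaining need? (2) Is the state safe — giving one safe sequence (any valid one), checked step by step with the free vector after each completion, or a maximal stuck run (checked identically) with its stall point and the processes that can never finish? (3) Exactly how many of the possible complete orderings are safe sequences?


(1) Remaining need (order saws, welders):
  alpha: (3, 0)
  echo: (1, 1)
  hotel: (3, 2)
  foxtrot: (1, 2)
  charlie: (4, 1)
  delta: (0, 4)
(2) UNSAFE — no complete ordering exists.
Key observation: the pool after foxtrot, echo, delta is (2, 6); every surviving request exceeds it in saws, so progress ends there.
A maximal execution: foxtrot, echo, delta — then nothing else fits. Walking it through:
  pool = (1, 3)
  foxtrot needs (1, 2) <= (1, 3) -> finishes; pool += (0, 1) = (1, 4)
  echo needs (1, 1) <= (1, 4) -> finishes; pool += (1, 1) = (2, 5)
  delta needs (0, 4) <= (2, 5) -> finishes; pool += (0, 1) = (2, 6)
  alpha still needs (3, 0) but only (2, 6) is free — short on saws
  hotel still needs (3, 2) but only (2, 6) is free — short on saws
  charlie still needs (4, 1) but only (2, 6) is free — short on saws
Permanently blocked: alpha, hotel and charlie.
(3) Precisely 0 of the possible complete orderings are safe sequences.


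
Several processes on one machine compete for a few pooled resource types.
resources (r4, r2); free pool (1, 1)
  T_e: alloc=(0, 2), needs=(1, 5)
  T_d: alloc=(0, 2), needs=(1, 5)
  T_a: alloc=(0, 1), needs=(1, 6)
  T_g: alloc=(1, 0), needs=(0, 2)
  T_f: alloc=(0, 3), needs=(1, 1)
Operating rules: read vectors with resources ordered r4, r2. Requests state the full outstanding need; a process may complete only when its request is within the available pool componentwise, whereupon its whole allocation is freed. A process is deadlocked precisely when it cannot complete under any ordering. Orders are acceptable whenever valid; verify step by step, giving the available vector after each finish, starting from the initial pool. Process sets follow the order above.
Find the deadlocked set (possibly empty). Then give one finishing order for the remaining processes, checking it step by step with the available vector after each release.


Deadlocked set: T_e, T_d and T_a.
Key observation: even finishing T_f, T_g leaves just (2, 4) free — too little r2 for any of the remaining processes.
The rest can finish in the order T_f, T_g. Check, step by step:
  pool = (1, 1)
  T_f: need (1, 1) fits (1, 1); releases (0, 3), pool now (1, 4)
  T_g: need (0, 2) fits (1, 4); releases (1, 0), pool now (2, 4)
None of the blocked processes ever fits:
  blocked: T_e wants (1, 5), pool (2, 4) — not enough r2
  blocked: T_d wants (1, 5), pool (2, 4) — not enough r2
  blocked: T_a wants (1, 6), pool (2, 4) — not enough r2


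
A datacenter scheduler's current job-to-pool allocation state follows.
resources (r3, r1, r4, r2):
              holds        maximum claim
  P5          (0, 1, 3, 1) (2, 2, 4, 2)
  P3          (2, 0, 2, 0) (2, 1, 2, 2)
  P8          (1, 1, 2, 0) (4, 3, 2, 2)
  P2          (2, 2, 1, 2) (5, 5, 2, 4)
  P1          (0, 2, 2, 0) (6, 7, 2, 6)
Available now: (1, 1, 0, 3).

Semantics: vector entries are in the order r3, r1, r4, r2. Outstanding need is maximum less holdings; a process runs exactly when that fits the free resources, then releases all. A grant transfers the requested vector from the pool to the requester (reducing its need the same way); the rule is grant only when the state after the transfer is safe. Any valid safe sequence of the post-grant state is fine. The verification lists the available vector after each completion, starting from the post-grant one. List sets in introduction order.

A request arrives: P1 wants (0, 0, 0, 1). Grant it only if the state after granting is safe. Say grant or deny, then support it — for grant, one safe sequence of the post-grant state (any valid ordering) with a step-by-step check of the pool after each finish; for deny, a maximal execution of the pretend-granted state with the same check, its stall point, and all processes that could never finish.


GRANT: granting preserves safety; a valid post-grant sequence is P3, P5, P8, P2, P1.
Key observation: granting shrinks the pool to (1, 1, 0, 2), yet P3 still fits and the chain goes through.
Verifying the post-grant state step by step:
  pool = (1, 1, 0, 2)
  run P3 (needs (0, 1, 0, 2), free (1, 1, 0, 2)); after release of (2, 0, 2, 0) the pool is (3, 1, 2, 2)
  run P5 (needs (2, 1, 1, 1), free (3, 1, 2, 2)); after release of (0, 1, 3, 1) the pool is (3, 2, 5, 3)
  run P8 (needs (3, 2, 0, 2), free (3, 2, 5, 3)); after release of (1, 1, 2, 0) the pool is (4, 3, 7, 3)
  run P2 (needs (3, 3, 1, 2), free (4, 3, 7, 3)); after release of (2, 2, 1, 2) the pool is (6, 5, 8, 5)
  run P1 (needs (6, 5, 0, 5), free (6, 5, 8, 5)); after release of (0, 2, 2, 1) the pool is (6, 7, 10, 6)


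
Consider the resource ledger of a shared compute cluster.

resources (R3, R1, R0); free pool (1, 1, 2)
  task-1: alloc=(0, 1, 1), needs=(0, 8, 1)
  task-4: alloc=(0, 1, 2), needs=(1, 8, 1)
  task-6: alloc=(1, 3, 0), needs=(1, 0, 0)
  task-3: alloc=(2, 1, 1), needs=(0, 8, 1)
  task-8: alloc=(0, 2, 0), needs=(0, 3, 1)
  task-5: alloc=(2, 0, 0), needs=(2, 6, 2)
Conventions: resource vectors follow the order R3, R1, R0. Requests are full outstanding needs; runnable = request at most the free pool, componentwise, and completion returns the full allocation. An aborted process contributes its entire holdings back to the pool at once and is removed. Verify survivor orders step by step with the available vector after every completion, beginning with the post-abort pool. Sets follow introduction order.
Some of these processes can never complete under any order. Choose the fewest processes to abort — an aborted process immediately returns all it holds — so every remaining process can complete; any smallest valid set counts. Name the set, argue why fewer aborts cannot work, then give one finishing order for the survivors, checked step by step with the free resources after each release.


Minimum abort set: task-1 and task-4.
Key observation: the returned (0, 2, 3) from task-1 and task-4 is what brings task-3 — unrunnable before, under any order — into play at step 4.
No one abort is enough; case by case: task-1 alone leaves task-4 blocked (short on R1); task-4 alone leaves task-1 blocked (short on R1); task-6 alone leaves task-1 blocked (short on R1); task-3 alone leaves task-1 blocked (short on R1); task-8 alone leaves task-1 blocked (short on R1); task-5 alone leaves task-1 blocked (short on R1).
The survivors complete as task-6, task-5, task-8, task-3. Step-by-step check (starting from the post-abort pool):
  pool = (1, 3, 5)
  run task-6 (needs (1, 0, 0), free (1, 3, 5)); after release of (1, 3, 0) the pool is (2, 6, 5)
  run task-5 (needs (2, 6, 2), free (2, 6, 5)); after release of (2, 0, 0) the pool is (4, 6, 5)
  run task-8 (needs (0, 3, 1), free (4, 6, 5)); after release of (0, 2, 0) the pool is (4, 8, 5)
  run task-3 (needs (0, 8, 1), free (4, 8, 5)); after release of (2, 1, 1) the pool is (6, 9, 6)


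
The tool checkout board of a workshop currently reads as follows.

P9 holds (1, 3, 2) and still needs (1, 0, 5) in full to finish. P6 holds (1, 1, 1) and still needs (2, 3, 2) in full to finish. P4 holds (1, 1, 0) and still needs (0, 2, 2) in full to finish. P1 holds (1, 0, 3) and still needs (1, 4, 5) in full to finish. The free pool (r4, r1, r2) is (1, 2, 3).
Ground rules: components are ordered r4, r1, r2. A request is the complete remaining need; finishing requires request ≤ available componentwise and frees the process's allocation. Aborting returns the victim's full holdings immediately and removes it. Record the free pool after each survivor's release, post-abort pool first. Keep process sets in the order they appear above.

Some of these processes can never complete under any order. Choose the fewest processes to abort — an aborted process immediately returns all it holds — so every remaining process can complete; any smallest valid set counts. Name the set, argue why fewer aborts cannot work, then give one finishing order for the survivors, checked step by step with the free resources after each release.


Abort P1.
Key observation: P9 could never have finished before the abort; with (1, 0, 3) returned by P1, it fits at step 1.
Why nothing smaller works: aborting no one leaves the state deadlocked as given.
One survivor order: P9, P6, P4. Verifying each step (post-abort pool first):
  pool = (2, 2, 6)
  run P9 (needs (1, 0, 5), free (2, 2, 6)); after release of (1, 3, 2) the pool is (3, 5, 8)
  run P6 (needs (2, 3, 2), free (3, 5, 8)); after release of (1, 1, 1) the pool is (4, 6, 9)
  run P4 (needs (0, 2, 2), free (4, 6, 9)); after release of (1, 1, 0) the pool is (5, 7, 9)


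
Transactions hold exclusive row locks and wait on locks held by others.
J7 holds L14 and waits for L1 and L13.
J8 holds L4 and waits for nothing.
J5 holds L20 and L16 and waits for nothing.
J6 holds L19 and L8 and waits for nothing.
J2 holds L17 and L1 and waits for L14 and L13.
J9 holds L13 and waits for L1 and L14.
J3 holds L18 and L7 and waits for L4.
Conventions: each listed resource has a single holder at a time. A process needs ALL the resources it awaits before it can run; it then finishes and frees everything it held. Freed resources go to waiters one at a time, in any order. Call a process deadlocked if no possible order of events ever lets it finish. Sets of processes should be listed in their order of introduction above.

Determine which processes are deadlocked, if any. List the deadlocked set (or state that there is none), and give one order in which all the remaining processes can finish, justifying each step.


The deadlocked set is J7, J2 and J9.
Key observation: the cycle J7 -> J2 -> J7 can never break — each member waits on the next; J9 is caught in further circular waits.
The rest can finish in the order J6, J5, J8, J3.
Step-by-step check:
  J6: no waits; runs immediately, freeing L19 and L8
  J5: no waits; runs immediately, freeing L20 and L16
  J8: no waits; runs immediately, freeing L4
  J3 waits on L4 — all released -> runs and releases L18 and L7


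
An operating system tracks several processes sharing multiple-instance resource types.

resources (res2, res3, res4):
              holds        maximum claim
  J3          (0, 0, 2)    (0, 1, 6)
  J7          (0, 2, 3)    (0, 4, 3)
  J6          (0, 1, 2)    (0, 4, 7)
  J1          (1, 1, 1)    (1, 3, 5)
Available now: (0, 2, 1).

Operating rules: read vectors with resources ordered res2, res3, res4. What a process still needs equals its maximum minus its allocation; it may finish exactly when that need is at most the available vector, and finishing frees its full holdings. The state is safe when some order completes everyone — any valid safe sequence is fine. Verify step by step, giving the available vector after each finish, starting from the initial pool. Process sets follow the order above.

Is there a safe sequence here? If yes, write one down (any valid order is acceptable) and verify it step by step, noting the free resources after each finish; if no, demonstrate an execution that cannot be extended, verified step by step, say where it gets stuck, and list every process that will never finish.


SAFE — a valid safe sequence is J7, J1, J6, J3.
Key observation: reading the order forward, J7 is the first process whose need (0, 2, 0) meets the free pool (0, 2, 1) exactly on a resource it requests.
Step-by-step check:
  pool = (0, 2, 1)
  J7 needs (0, 2, 0) <= (0, 2, 1) -> finishes; pool += (0, 2, 3) = (0, 4, 4)
  J1 needs (0, 2, 4) <= (0, 4, 4) -> finishes; pool += (1, 1, 1) = (1, 5, 5)
  J6 needs (0, 3, 5) <= (1, 5, 5) -> finishes; pool += (0, 1, 2) = (1, 6, 7)
  J3 needs (0, 1, 4) <= (1, 6, 7) -> finishes; pool += (0, 0, 2) = (1, 6, 9)


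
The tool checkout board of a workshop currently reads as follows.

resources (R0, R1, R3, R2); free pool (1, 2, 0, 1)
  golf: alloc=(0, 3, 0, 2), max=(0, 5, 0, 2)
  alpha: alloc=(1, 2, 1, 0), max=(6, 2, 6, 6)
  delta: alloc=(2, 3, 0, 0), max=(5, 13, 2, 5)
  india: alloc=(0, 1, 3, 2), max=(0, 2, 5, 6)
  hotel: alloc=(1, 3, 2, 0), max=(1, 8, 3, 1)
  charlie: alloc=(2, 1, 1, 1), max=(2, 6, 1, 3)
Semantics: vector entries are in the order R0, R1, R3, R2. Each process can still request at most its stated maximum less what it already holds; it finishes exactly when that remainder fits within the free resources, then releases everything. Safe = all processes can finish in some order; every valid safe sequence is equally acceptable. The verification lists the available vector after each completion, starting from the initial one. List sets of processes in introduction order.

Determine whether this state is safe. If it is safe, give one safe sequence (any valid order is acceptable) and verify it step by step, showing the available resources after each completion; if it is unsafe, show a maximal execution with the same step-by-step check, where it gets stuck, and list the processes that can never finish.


SAFE — a valid safe sequence is golf, charlie, hotel, india, delta, alpha.
Key observation: reading the order forward, golf is the first process whose need (0, 2, 0, 0) meets the free pool (1, 2, 0, 1) exactly on a resource it requests.
Check, step by step:
  pool = (1, 2, 0, 1)
  run golf (needs (0, 2, 0, 0), free (1, 2, 0, 1)); after release of (0, 3, 0, 2) the pool is (1, 5, 0, 3)
  run charlie (needs (0, 5, 0, 2), free (1, 5, 0, 3)); after release of (2, 1, 1, 1) the pool is (3, 6, 1, 4)
  run hotel (needs (0, 5, 1, 1), free (3, 6, 1, 4)); after release of (1, 3, 2, 0) the pool is (4, 9, 3, 4)
  run india (needs (0, 1, 2, 4), free (4, 9, 3, 4)); after release of (0, 1, 3, 2) the pool is (4, 10, 6, 6)
  run delta (needs (3, 10, 2, 5), free (4, 10, 6, 6)); after release of (2, 3, 0, 0) the pool is (6, 13, 6, 6)
  run alpha (needs (5, 0, 5, 6), free (6, 13, 6, 6)); after release of (1, 2, 1, 0) the pool is (7, 15, 7, 6)


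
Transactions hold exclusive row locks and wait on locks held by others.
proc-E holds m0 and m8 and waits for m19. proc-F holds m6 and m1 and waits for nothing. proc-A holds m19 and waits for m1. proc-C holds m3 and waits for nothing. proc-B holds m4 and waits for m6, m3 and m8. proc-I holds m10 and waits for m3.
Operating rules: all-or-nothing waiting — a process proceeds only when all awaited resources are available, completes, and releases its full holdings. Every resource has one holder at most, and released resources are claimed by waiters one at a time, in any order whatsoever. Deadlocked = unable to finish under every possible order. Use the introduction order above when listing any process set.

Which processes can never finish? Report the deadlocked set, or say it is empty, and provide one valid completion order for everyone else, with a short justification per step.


Nothing here is deadlocked.
Key observation: every chain of waits terminates; starting from the processes that wait on nothing, all the rest unlock in turn.
A valid finishing order for the others: proc-C, proc-F, proc-A, proc-E, proc-I, proc-B.
Check, step by step:
  run proc-C (it waits on nothing); releases m3
  run proc-F (it waits on nothing); releases m6 and m1
  run proc-A (all its waits — m1 — are resolved); releases m19
  run proc-E (all its waits — m19 — are resolved); releases m0 and m8
  run proc-I (all its waits — m3 — are resolved); releases m10
  run proc-B (all its waits — m6, m3 and m8 — are resolved); releases m4


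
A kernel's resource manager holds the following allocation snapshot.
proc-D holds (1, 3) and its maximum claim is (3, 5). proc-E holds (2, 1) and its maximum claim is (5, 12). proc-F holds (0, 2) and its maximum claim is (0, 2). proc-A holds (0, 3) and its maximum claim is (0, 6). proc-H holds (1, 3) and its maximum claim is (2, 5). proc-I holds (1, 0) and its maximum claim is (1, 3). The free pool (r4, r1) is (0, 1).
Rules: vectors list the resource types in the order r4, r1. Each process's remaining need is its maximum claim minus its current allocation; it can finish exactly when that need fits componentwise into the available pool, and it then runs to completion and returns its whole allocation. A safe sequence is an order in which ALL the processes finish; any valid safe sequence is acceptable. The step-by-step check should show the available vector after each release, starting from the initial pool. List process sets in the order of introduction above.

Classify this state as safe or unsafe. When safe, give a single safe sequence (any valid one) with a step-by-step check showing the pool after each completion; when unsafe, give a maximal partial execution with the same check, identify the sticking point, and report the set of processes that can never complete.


SAFE — a valid safe sequence is proc-F, proc-I, proc-H, proc-D, proc-A, proc-E.
Key observation: reading the order forward, proc-I is the first process whose need (0, 3) meets the free pool (0, 3) exactly on a resource it requests.
Walking it through:
  pool = (0, 1)
  proc-F: need (0, 0) fits (0, 1); releases (0, 2), pool now (0, 3)
  proc-I: need (0, 3) fits (0, 3); releases (1, 0), pool now (1, 3)
  proc-H: need (1, 2) fits (1, 3); releases (1, 3), pool now (2, 6)
  proc-D: need (2, 2) fits (2, 6); releases (1, 3), pool now (3, 9)
  proc-A: need (0, 3) fits (3, 9); releases (0, 3), pool now (3, 12)
  proc-E: need (3, 11) fits (3, 12); releases (2, 1), pool now (5, 13)


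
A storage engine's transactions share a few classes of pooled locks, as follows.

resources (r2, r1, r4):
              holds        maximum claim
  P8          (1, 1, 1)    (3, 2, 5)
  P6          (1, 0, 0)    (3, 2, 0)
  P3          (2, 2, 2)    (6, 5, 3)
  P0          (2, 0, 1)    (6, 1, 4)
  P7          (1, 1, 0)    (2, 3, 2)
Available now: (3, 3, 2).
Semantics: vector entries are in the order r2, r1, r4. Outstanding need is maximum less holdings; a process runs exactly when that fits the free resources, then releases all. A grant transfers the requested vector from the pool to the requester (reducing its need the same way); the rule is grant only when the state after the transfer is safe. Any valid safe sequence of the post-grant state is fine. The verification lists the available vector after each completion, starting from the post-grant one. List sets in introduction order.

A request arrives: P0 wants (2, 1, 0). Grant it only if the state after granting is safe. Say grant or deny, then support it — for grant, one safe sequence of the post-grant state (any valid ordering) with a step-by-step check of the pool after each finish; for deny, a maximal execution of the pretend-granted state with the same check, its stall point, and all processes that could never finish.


DENY: after the grant no complete ordering would exist.
Key observation: after P7, P6 the pool peaks at (3, 3, 2), and each blocked process is short somewhere: P8 on r4; P3 on r2; P0 on r4.
Pretend the grant happened; the run P7, P6 goes as far as possible. Walking it through:
  pool = (1, 2, 2)
  run P7 (needs (1, 2, 2), free (1, 2, 2)); after release of (1, 1, 0) the pool is (2, 3, 2)
  run P6 (needs (2, 2, 0), free (2, 3, 2)); after release of (1, 0, 0) the pool is (3, 3, 2)
  blocked: P8 wants (2, 1, 4), pool (3, 3, 2) — not enough r4
  blocked: P3 wants (4, 3, 1), pool (3, 3, 2) — not enough r2
  blocked: P0 wants (2, 0, 3), pool (3, 3, 2) — not enough r4
Post-grant, the permanently blocked set is P8, P3 and P0.


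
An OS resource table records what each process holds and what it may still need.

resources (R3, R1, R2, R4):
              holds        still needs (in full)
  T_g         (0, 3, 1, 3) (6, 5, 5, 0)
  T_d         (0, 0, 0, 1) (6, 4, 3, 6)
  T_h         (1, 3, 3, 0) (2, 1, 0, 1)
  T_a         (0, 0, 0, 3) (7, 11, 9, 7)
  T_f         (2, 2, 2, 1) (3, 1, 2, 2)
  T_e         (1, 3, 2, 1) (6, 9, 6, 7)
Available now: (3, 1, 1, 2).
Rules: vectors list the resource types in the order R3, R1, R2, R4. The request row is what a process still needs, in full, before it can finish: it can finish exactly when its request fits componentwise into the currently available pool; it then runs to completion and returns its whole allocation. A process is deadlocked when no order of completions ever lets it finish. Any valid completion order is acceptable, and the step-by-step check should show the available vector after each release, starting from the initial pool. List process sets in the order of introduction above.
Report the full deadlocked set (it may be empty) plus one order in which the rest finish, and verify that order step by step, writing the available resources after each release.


No process is deadlocked.
Key observation: the pool covers T_h at once, and every later process fits after earlier releases.
A valid finishing order for the others: T_h, T_f, T_g, T_d, T_e, T_a. Walking it through:
  pool = (3, 1, 1, 2)
  T_h: need (2, 1, 0, 1) fits (3, 1, 1, 2); releases (1, 3, 3, 0), pool now (4, 4, 4, 2)
  T_f: need (3, 1, 2, 2) fits (4, 4, 4, 2); releases (2, 2, 2, 1), pool now (6, 6, 6, 3)
  T_g: need (6, 5, 5, 0) fits (6, 6, 6, 3); releases (0, 3, 1, 3), pool now (6, 9, 7, 6)
  T_d: need (6, 4, 3, 6) fits (6, 9, 7, 6); releases (0, 0, 0, 1), pool now (6, 9, 7, 7)
  T_e: need (6, 9, 6, 7) fits (6, 9, 7, 7); releases (1, 3, 2, 1), pool now (7, 12, 9, 8)
  T_a: need (7, 11, 9, 7) fits (7, 12, 9, 8); releases (0, 0, 0, 3), pool now (7, 12, 9, 11)


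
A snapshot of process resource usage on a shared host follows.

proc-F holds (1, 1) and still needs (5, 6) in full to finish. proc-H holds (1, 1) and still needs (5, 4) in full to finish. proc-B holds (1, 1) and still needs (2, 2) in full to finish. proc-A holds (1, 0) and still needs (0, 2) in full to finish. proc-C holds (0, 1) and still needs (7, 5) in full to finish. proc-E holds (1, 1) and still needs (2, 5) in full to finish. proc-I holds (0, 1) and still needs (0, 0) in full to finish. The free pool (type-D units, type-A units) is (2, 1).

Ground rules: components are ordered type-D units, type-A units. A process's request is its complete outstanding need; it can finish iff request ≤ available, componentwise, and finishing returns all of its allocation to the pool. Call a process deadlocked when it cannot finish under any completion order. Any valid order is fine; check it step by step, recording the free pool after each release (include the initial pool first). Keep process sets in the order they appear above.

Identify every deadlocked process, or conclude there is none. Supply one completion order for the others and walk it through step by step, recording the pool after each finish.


Deadlocked set: proc-F, proc-H, proc-C and proc-E.
Key observation: after proc-I, proc-A, proc-B complete, (4, 3) is the best the pool ever gets, yet each leftover process wants more type-A units.
The rest can finish in the order proc-I, proc-A, proc-B. Walking it through:
  pool = (2, 1)
  proc-I needs (0, 0) <= (2, 1) -> finishes; pool += (0, 1) = (2, 2)
  proc-A needs (0, 2) <= (2, 2) -> finishes; pool += (1, 0) = (3, 2)
  proc-B needs (2, 2) <= (3, 2) -> finishes; pool += (1, 1) = (4, 3)
The blocked processes can never fit:
  blocked: proc-F wants (5, 6), pool (4, 3) — not enough type-D units and type-A units
  blocked: proc-H wants (5, 4), pool (4, 3) — not enough type-D units and type-A units
  blocked: proc-C wants (7, 5), pool (4, 3) — not enough type-D units and type-A units
  blocked: proc-E wants (2, 5), pool (4, 3) — not enough type-A units


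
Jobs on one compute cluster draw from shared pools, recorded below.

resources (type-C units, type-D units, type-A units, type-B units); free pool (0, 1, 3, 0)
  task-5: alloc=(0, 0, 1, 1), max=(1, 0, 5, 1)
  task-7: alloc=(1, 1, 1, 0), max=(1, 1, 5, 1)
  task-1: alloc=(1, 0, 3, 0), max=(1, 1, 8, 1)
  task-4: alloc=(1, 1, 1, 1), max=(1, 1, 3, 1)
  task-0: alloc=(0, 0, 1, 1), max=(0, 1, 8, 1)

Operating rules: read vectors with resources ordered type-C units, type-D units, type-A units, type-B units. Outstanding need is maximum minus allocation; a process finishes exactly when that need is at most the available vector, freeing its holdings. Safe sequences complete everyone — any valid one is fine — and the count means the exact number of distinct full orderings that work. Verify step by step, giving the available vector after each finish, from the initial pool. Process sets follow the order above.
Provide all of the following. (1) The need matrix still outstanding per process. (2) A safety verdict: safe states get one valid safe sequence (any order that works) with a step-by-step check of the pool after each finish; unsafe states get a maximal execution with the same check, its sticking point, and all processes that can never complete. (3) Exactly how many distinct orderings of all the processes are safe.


(1) Remaining need (order type-C units, type-D units, type-A units, type-B units):
  task-5: (1, 0, 4, 0)
  task-7: (0, 0, 4, 1)
  task-1: (0, 1, 5, 1)
  task-4: (0, 0, 2, 0)
  task-0: (0, 1, 7, 0)
(2) The state is SAFE; one workable sequence: task-4, task-5, task-7, task-1, task-0.
Key observation: reading the order forward, task-5 is the first process whose need (1, 0, 4, 0) meets the free pool (1, 2, 4, 1) exactly on a resource it requests.
Verifying each step:
  pool = (0, 1, 3, 0)
  task-4: need (0, 0, 2, 0) fits (0, 1, 3, 0); releases (1, 1, 1, 1), pool now (1, 2, 4, 1)
  task-5: need (1, 0, 4, 0) fits (1, 2, 4, 1); releases (0, 0, 1, 1), pool now (1, 2, 5, 2)
  task-7: need (0, 0, 4, 1) fits (1, 2, 5, 2); releases (1, 1, 1, 0), pool now (2, 3, 6, 2)
  task-1: need (0, 1, 5, 1) fits (2, 3, 6, 2); releases (1, 0, 3, 0), pool now (3, 3, 9, 2)
  task-0: need (0, 1, 7, 0) fits (3, 3, 9, 2); releases (0, 0, 1, 1), pool now (3, 3, 10, 3)
(3) Precisely 6 of the possible complete orderings are safe sequences.


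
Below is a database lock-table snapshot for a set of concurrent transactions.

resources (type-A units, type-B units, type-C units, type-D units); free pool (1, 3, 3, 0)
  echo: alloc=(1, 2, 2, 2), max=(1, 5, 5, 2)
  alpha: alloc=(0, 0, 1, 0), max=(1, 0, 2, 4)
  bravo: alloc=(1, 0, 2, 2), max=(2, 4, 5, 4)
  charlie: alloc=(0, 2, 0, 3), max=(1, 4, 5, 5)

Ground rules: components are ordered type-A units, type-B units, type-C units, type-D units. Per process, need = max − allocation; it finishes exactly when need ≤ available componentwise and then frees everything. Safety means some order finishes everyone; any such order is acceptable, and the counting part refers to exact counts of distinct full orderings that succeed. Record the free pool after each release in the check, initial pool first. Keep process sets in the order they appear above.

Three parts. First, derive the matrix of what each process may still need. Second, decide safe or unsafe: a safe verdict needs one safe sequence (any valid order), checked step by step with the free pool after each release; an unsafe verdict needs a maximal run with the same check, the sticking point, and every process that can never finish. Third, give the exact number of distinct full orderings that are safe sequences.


(1) Need matrix, components ordered type-A units, type-B units, type-C units, type-D units:
  echo: (0, 3, 3, 0)
  alpha: (1, 0, 1, 4)
  bravo: (1, 4, 3, 2)
  charlie: (1, 2, 5, 2)
(2) SAFE. One safe sequence: echo, bravo, alpha, charlie.
Key observation: echo is the earliest step where a requested resource binds exactly: need (0, 3, 3, 0), pool (1, 3, 3, 0) at its turn.
Walking it through:
  pool = (1, 3, 3, 0)
  run echo (needs (0, 3, 3, 0), free (1, 3, 3, 0)); after release of (1, 2, 2, 2) the pool is (2, 5, 5, 2)
  run bravo (needs (1, 4, 3, 2), free (2, 5, 5, 2)); after release of (1, 0, 2, 2) the pool is (3, 5, 7, 4)
  run alpha (needs (1, 0, 1, 4), free (3, 5, 7, 4)); after release of (0, 0, 1, 0) the pool is (3, 5, 8, 4)
  run charlie (needs (1, 2, 5, 2), free (3, 5, 8, 4)); after release of (0, 2, 0, 3) the pool is (3, 7, 8, 7)
(3) The exact count: 4 of the possible complete orderings are safe sequences.


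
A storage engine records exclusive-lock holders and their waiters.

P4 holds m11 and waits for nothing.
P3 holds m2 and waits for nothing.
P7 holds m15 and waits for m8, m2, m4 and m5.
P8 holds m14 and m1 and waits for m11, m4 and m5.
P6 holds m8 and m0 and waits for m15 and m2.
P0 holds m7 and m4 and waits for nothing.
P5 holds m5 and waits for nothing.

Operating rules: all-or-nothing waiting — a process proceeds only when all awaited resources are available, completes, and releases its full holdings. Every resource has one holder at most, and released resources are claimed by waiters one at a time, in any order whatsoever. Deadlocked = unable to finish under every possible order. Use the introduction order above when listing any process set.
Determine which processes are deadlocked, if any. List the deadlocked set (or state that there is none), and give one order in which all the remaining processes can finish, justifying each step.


Deadlocked set: P7 and P6.
Key observation: the wait chain closes on itself along P7 -> P6 -> P7; no other process is dragged down with it.
A valid finishing order for the others: P0, P5, P4, P8, P3.
Step-by-step check:
  run P0 (it waits on nothing); releases m7 and m4
  run P5 (it waits on nothing); releases m5
  run P4 (it waits on nothing); releases m11
  run P8 (all its waits — m11, m4 and m5 — are resolved); releases m14 and m1
  run P3 (it waits on nothing); releases m2


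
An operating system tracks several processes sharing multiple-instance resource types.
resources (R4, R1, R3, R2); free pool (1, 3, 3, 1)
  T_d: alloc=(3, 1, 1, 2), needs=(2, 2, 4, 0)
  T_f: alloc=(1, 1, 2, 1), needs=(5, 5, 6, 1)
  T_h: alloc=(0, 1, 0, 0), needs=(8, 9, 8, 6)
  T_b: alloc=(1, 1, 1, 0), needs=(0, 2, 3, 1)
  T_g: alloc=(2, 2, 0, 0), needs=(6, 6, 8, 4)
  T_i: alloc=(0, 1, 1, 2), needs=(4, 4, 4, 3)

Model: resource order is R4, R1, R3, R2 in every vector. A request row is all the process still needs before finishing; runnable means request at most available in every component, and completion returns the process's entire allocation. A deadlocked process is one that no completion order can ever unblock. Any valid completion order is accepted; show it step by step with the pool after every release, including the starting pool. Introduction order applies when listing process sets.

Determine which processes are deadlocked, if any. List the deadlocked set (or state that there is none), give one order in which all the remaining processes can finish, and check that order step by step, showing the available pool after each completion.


The deadlocked set is empty.
Key observation: T_b leads a chain of completions in which each release enables another process.
A valid finishing order for the others: T_b, T_d, T_i, T_f, T_g, T_h. Verifying each step:
  pool = (1, 3, 3, 1)
  run T_b (needs (0, 2, 3, 1), free (1, 3, 3, 1)); after release of (1, 1, 1, 0) the pool is (2, 4, 4, 1)
  run T_d (needs (2, 2, 4, 0), free (2, 4, 4, 1)); after release of (3, 1, 1, 2) the pool is (5, 5, 5, 3)
  run T_i (needs (4, 4, 4, 3), free (5, 5, 5, 3)); after release of (0, 1, 1, 2) the pool is (5, 6, 6, 5)
  run T_f (needs (5, 5, 6, 1), free (5, 6, 6, 5)); after release of (1, 1, 2, 1) the pool is (6, 7, 8, 6)
  run T_g (needs (6, 6, 8, 4), free (6, 7, 8, 6)); after release of (2, 2, 0, 0) the pool is (8, 9, 8, 6)
  run T_h (needs (8, 9, 8, 6), free (8, 9, 8, 6)); after release of (0, 1, 0, 0) the pool is (8, 10, 8, 6)


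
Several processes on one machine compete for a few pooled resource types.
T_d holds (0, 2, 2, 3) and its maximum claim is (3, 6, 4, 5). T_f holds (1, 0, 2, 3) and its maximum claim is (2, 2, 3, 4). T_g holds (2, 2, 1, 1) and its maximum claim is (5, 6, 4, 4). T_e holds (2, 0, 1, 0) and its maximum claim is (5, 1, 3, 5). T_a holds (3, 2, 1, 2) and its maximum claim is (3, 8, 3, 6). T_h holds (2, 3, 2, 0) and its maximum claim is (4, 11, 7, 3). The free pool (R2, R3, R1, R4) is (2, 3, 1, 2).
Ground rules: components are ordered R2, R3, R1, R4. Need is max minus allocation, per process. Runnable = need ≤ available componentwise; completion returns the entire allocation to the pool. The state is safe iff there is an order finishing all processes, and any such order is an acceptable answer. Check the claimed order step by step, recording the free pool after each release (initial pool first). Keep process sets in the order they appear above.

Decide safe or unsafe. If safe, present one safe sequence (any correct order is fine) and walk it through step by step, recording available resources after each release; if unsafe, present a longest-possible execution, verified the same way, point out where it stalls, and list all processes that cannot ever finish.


UNSAFE.
Key observation: R3 is the bottleneck — with T_f, T_e done the pool holds (5, 3, 4, 5), short of every remaining need.
Going as far as possible: T_f, T_e; after that, nothing fits. Step-by-step check:
  pool = (2, 3, 1, 2)
  T_f: need (1, 2, 1, 1) fits (2, 3, 1, 2); releases (1, 0, 2, 3), pool now (3, 3, 3, 5)
  T_e: need (3, 1, 2, 5) fits (3, 3, 3, 5); releases (2, 0, 1, 0), pool now (5, 3, 4, 5)
  T_d still needs (3, 4, 2, 2) but only (5, 3, 4, 5) is free — short on R3
  T_g still needs (3, 4, 3, 3) but only (5, 3, 4, 5) is free — short on R3
  T_a still needs (0, 6, 2, 4) but only (5, 3, 4, 5) is free — short on R3
  T_h still needs (2, 8, 5, 3) but only (5, 3, 4, 5) is free — short on R3 and R1
Processes that can never finish: T_d, T_g, T_a and T_h.


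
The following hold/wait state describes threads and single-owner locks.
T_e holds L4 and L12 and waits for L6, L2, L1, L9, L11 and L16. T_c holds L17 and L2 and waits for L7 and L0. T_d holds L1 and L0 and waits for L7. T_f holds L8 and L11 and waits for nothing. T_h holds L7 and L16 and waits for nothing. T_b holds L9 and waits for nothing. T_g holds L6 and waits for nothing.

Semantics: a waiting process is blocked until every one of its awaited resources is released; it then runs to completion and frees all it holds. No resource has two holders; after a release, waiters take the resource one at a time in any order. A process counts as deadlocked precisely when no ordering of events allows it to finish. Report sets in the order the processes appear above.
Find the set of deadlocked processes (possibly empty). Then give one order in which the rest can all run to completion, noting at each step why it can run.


The deadlocked set is empty.
Key observation: all waits point, directly or indirectly, at processes that can finish, so nothing is permanently blocked.
The rest can finish in the order T_f, T_g, T_h, T_b, T_d, T_c, T_e.
Check, step by step:
  run T_f (it waits on nothing); releases L8 and L11
  run T_g (it waits on nothing); releases L6
  run T_h (it waits on nothing); releases L7 and L16
  run T_b (it waits on nothing); releases L9
  T_d waits on L7 — all released -> runs and releases L1 and L0
  T_c waits on L7 and L0 — all released -> runs and releases L17 and L2
  T_e waits on L6, L2, L1, L9, L11 and L16 — all released -> runs and releases L4 and L12
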